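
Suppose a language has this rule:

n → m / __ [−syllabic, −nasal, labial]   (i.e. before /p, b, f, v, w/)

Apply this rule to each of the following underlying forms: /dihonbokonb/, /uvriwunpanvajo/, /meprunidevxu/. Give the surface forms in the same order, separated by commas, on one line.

/dihonbokonb/: /n/ precedes the labial consonant /b/, so it assimilates in place to [m]. /n/ precedes the labial consonant /b/, so it assimilates in place to [m]. → [dihombokomb].
/uvriwunpanvajo/: /n/ precedes the labial consonant /p/, so it assimilates in place to [m]. /n/ precedes the labial consonant /v/, so it assimilates in place to [m]. → [uvriwumpamvajo].
/meprunidevxu/: the rule's environment is not met; surfaces unchanged as [meprunidevxu].

dihombokomb, uvriwumpamvajo, meprunidevxu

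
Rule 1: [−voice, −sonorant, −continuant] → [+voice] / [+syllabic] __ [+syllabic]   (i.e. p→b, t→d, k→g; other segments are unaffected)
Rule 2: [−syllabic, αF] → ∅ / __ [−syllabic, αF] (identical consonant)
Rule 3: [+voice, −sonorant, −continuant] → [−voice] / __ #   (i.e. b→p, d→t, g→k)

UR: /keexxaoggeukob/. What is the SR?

keexaogeugop

Rule 1 (intervocalic voicing): /k/ is a voiceless stop between vowels /u/ and /o/, so it voices to [g]. /keexxaoggeukob/ → keexxaoggeugob.
Rule 2 (degemination): /xx/ is a geminate; the first /x/ deletes. /gg/ is a geminate; the first /g/ deletes. /keexxaoggeugob/ → keexaogeugob.
Rule 3 (final devoicing): /b/ is a voiced stop in word-final position, so it devoices to [p]. /keexaogeugob/ → keexaogeugop.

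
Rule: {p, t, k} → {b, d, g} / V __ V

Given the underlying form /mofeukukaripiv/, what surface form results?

mofeugugaribiv

/k/ is a voiceless stop between vowels /u/ and /u/, so it voices to [g].
/k/ is a voiceless stop between vowels /u/ and /a/, so it voices to [g].
/p/ is a voiceless stop between vowels /i/ and /i/, so it voices to [b].
Surface form: [mofeugugaribiv].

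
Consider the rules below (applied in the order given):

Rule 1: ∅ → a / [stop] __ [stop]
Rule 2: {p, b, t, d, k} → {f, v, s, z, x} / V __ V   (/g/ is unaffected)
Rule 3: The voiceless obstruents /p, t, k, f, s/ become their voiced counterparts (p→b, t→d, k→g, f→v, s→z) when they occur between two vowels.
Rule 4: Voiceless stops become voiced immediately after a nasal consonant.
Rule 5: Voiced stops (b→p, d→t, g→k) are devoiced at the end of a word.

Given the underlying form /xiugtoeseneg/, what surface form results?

Rule 1 (stop-cluster a-epenthesis): /g/ and /t/ form a stop–stop cluster, so [a] is inserted between them. /xiugtoeseneg/ → xiugatoeseneg.
Rule 2 (intervocalic spirantization): /t/ is a stop between vowels /a/ and /o/, so it spirantizes to the fricative [s]. /xiugatoeseneg/ → xiugasoeseneg.
Rule 3 (intervocalic voicing): /s/ is a voiceless obstruent between vowels /a/ and /o/, so it voices to [z]. /s/ is a voiceless obstruent between vowels /e/ and /e/, so it voices to [z]. /xiugasoeseneg/ → xiugazoezeneg.
Rule 4 (post-nasal voicing): no segment meets the environment; /xiugazoezeneg/ is unchanged.
Rule 5 (final devoicing): /g/ is a voiced stop in word-final position, so it devoices to [k]. /xiugazoezeneg/ → xiugazoezenek.

xiugazoezenek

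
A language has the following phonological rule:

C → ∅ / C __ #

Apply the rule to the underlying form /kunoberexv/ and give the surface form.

kunoberex

/v/ is the second consonant of a word-final cluster /xv/, so it deletes.
Surface form: [kunoberex].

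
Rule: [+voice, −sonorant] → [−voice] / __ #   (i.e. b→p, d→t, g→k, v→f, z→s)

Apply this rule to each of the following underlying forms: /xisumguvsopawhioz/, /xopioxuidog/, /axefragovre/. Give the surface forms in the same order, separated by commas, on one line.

/xisumguvsopawhioz/: /z/ is a voiced obstruent in word-final position, so it devoices to [s]. → [xisumguvsopawhios].
/xopioxuidog/: /g/ is a voiced obstruent in word-final position, so it devoices to [k]. → [xopioxuidok].
/axefragovre/: the rule's environment is not met; surfaces unchanged as [axefragovre].

xisumguvsopawhios, xopioxuidok, axefragovre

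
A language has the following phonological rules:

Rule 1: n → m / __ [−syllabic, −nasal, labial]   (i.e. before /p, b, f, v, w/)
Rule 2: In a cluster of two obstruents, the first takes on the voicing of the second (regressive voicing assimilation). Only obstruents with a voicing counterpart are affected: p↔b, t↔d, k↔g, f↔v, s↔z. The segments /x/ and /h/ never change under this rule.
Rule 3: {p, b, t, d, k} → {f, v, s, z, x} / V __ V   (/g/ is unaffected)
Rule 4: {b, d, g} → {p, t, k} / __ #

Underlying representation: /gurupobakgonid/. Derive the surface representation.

gurufovaggonit

Rule 1 (nasal place assimilation): no segment meets the environment; /gurupobakgonid/ is unchanged.
Rule 2 (regressive voicing assimilation): /k/ precedes the voiced obstruent /g/, so it voices to [g] by assimilation. /gurupobakgonid/ → gurupobaggonid.
Rule 3 (intervocalic spirantization): /p/ is a stop between vowels /u/ and /o/, so it spirantizes to the fricative [f]. /b/ is a stop between vowels /o/ and /a/, so it spirantizes to the fricative [v]. /gurupobaggonid/ → gurufovaggonid.
Rule 4 (final devoicing): /d/ is a voiced stop in word-final position, so it devoices to [t]. /gurufovaggonid/ → gurufovaggonit.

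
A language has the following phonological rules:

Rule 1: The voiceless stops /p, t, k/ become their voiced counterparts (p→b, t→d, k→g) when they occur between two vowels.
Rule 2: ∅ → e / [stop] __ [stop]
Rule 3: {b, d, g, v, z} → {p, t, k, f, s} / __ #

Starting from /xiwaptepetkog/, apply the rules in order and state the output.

Rule 1 (intervocalic voicing): /p/ is a voiceless stop between vowels /e/ and /e/, so it voices to [b]. /xiwaptepetkog/ → xiwaptebetkog.
Rule 2 (stop-cluster e-epenthesis): /p/ and /t/ form a stop–stop cluster, so [e] is inserted between them. /t/ and /k/ form a stop–stop cluster, so [e] is inserted between them. /xiwaptebetkog/ → xiwapetebetekog.
Rule 3 (final devoicing): /g/ is a voiced obstruent in word-final position, so it devoices to [k]. /xiwapetebetekog/ → xiwapetebetekok.

xiwapetebetekok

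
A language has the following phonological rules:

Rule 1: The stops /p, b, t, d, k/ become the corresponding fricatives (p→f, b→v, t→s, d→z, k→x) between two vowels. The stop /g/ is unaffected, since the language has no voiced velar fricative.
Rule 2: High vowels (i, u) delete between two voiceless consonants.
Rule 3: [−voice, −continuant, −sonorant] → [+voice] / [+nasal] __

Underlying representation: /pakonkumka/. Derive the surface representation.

paxongumga

Rule 1 (intervocalic spirantization): /k/ is a stop between vowels /a/ and /o/, so it spirantizes to the fricative [x]. /pakonkumka/ → paxonkumka.
Rule 2 (high vowel syncope): no segment meets the environment; /paxonkumka/ is unchanged.
Rule 3 (post-nasal voicing): /k/ is a voiceless stop immediately after the nasal /n/, so it voices to [g]. /k/ is a voiceless stop immediately after the nasal /m/, so it voices to [g]. /paxonkumka/ → paxongumga.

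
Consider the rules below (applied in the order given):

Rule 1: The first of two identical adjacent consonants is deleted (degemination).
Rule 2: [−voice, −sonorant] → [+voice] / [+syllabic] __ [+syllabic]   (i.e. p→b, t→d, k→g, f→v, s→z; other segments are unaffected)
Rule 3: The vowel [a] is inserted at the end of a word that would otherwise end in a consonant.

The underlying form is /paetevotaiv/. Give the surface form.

Rule 1 (degemination): no segment meets the environment; /paetevotaiv/ is unchanged.
Rule 2 (intervocalic voicing): /t/ is a voiceless obstruent between vowels /e/ and /e/, so it voices to [d]. /t/ is a voiceless obstruent between vowels /o/ and /a/, so it voices to [d]. /paetevotaiv/ → paedevodaiv.
Rule 3 (final a-epenthesis): the form ends in the consonant /v/, so [a] is inserted word-finally. /paedevodaiv/ → paedevodaiva.

paedevodaiva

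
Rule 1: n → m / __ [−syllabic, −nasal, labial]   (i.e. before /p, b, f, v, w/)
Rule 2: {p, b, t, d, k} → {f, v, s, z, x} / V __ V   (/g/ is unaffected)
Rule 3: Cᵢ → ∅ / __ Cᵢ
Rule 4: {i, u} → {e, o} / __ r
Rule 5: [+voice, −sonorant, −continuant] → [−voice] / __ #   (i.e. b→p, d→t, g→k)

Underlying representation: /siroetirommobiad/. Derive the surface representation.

Rule 1 (nasal place assimilation): no segment meets the environment; /siroetirommobiad/ is unchanged.
Rule 2 (intervocalic spirantization): /t/ is a stop between vowels /e/ and /i/, so it spirantizes to the fricative [s]. /b/ is a stop between vowels /o/ and /i/, so it spirantizes to the fricative [v]. /siroetirommobiad/ → siroesirommoviad.
Rule 3 (degemination): /mm/ is a geminate; the first /m/ deletes. /siroesirommoviad/ → siroesiromoviad.
Rule 4 (pre-rhotic lowering): /i/ is a high vowel immediately before /r/, so it lowers to [e]. /i/ is a high vowel immediately before /r/, so it lowers to [e]. /siroesiromoviad/ → seroeseromoviad.
Rule 5 (final devoicing): /d/ is a voiced stop in word-final position, so it devoices to [t]. /seroeseromoviad/ → seroeseromoviat.

seroeseromoviat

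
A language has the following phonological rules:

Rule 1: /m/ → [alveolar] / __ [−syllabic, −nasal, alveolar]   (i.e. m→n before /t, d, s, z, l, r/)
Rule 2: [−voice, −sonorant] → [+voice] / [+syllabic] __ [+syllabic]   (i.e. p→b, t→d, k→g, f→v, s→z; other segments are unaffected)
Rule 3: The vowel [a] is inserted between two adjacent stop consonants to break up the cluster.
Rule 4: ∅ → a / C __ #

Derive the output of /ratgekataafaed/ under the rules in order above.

Rule 1 (nasal place assimilation): no segment meets the environment; /ratgekataafaed/ is unchanged.
Rule 2 (intervocalic voicing): /k/ is a voiceless obstruent between vowels /e/ and /a/, so it voices to [g]. /t/ is a voiceless obstruent between vowels /a/ and /a/, so it voices to [d]. /f/ is a voiceless obstruent between vowels /a/ and /a/, so it voices to [v]. /ratgekataafaed/ → ratgegadaavaed.
Rule 3 (stop-cluster a-epenthesis): /t/ and /g/ form a stop–stop cluster, so [a] is inserted between them. /ratgegadaavaed/ → ratagegadaavaed.
Rule 4 (final a-epenthesis): the form ends in the consonant /d/, so [a] is inserted word-finally. /ratagegadaavaed/ → ratagegadaavaeda.

ratagegadaavaeda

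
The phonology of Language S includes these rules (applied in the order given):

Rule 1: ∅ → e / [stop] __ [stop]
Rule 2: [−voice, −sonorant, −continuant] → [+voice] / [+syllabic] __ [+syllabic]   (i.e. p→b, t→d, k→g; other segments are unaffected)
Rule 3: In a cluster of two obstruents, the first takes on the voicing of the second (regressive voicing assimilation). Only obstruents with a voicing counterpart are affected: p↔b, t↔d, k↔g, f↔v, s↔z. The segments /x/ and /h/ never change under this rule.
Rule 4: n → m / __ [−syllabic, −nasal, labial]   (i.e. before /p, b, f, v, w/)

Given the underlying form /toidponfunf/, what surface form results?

toidebomfumf

Rule 1 (stop-cluster e-epenthesis): /d/ and /p/ form a stop–stop cluster, so [e] is inserted between them. /toidponfunf/ → toideponfunf.
Rule 2 (intervocalic voicing): /p/ is a voiceless stop between vowels /e/ and /o/, so it voices to [b]. /toideponfunf/ → toidebonfunf.
Rule 3 (regressive voicing assimilation): no segment meets the environment; /toidebonfunf/ is unchanged.
Rule 4 (nasal place assimilation): /n/ precedes the labial consonant /f/, so it assimilates in place to [m]. /n/ precedes the labial consonant /f/, so it assimilates in place to [m]. /toidebonfunf/ → toidebomfumf.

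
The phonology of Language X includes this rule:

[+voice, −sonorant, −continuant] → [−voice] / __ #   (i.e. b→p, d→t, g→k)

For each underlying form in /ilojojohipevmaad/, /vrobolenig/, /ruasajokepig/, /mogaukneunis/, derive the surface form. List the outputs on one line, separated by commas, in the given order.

ilojojohipevmaat, vrobolenik, ruasajokepik, mogaukneunis

/ilojojohipevmaad/: /d/ is a voiced stop in word-final position, so it devoices to [t]. → [ilojojohipevmaat].
/vrobolenig/: /g/ is a voiced stop in word-final position, so it devoices to [k]. → [vrobolenik].
/ruasajokepig/: /g/ is a voiced stop in word-final position, so it devoices to [k]. → [ruasajokepik].
/mogaukneunis/: the rule's environment is not met; surfaces unchanged as [mogaukneunis].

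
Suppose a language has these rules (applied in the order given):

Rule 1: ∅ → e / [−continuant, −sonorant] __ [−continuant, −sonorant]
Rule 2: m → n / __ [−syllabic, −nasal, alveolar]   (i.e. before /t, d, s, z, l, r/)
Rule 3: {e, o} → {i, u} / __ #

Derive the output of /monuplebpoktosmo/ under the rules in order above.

Rule 1 (stop-cluster e-epenthesis): /b/ and /p/ form a stop–stop cluster, so [e] is inserted between them. /k/ and /t/ form a stop–stop cluster, so [e] is inserted between them. /monuplebpoktosmo/ → monuplebepoketosmo.
Rule 2 (nasal place assimilation): no segment meets the environment; /monuplebepoketosmo/ is unchanged.
Rule 3 (final vowel raising): /o/ is a mid vowel in word-final position, so it raises to [u]. /monuplebepoketosmo/ → monuplebepoketosmu.

monuplebepoketosmu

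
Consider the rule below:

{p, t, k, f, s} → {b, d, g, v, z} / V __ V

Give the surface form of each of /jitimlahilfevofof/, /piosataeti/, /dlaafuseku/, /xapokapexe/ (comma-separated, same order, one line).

jidimlahilfevovof, piozadaedi, dlaavuzegu, xabogabexe

/jitimlahilfevofof/: /t/ is a voiceless obstruent between vowels /i/ and /i/, so it voices to [d]. /f/ is a voiceless obstruent between vowels /o/ and /o/, so it voices to [v]. → [jidimlahilfevovof].
/piosataeti/: /s/ is a voiceless obstruent between vowels /o/ and /a/, so it voices to [z]. /t/ is a voiceless obstruent between vowels /a/ and /a/, so it voices to [d]. /t/ is a voiceless obstruent between vowels /e/ and /i/, so it voices to [d]. → [piozadaedi].
/dlaafuseku/: /f/ is a voiceless obstruent between vowels /a/ and /u/, so it voices to [v]. /s/ is a voiceless obstruent between vowels /u/ and /e/, so it voices to [z]. /k/ is a voiceless obstruent between vowels /e/ and /u/, so it voices to [g]. → [dlaavuzegu].
/xapokapexe/: /p/ is a voiceless obstruent between vowels /a/ and /o/, so it voices to [b]. /k/ is a voiceless obstruent between vowels /o/ and /a/, so it voices to [g]. /p/ is a voiceless obstruent between vowels /a/ and /e/, so it voices to [b]. → [xabogabexe].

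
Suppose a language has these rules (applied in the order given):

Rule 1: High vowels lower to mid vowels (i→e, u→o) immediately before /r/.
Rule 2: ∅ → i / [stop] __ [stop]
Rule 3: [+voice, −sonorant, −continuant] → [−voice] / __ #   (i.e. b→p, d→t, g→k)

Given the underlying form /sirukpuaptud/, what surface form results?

serukipuapitut

Rule 1 (pre-rhotic lowering): /i/ is a high vowel immediately before /r/, so it lowers to [e]. /sirukpuaptud/ → serukpuaptud.
Rule 2 (stop-cluster i-epenthesis): /k/ and /p/ form a stop–stop cluster, so [i] is inserted between them. /p/ and /t/ form a stop–stop cluster, so [i] is inserted between them. /serukpuaptud/ → serukipuapitud.
Rule 3 (final devoicing): /d/ is a voiced stop in word-final position, so it devoices to [t]. /serukipuapitud/ → serukipuapitut.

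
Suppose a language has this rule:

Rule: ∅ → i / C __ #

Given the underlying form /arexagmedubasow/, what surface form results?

arexagmedubasowi

the form ends in the consonant /w/, so [i] is inserted word-finally.
Surface form: [arexagmedubasowi].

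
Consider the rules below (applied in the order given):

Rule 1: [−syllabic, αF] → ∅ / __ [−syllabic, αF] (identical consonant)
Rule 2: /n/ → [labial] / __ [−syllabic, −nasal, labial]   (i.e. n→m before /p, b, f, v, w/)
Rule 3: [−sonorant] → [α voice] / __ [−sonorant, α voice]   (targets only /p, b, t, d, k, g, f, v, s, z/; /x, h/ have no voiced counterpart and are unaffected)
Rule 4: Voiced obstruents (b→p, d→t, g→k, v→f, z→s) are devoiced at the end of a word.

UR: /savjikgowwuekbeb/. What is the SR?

savjiggowuegbep

Rule 1 (degemination): /ww/ is a geminate; the first /w/ deletes. /savjikgowwuekbeb/ → savjikgowuekbeb.
Rule 2 (nasal place assimilation): no segment meets the environment; /savjikgowuekbeb/ is unchanged.
Rule 3 (regressive voicing assimilation): /k/ precedes the voiced obstruent /g/, so it voices to [g] by assimilation. /k/ precedes the voiced obstruent /b/, so it voices to [g] by assimilation. /savjikgowuekbeb/ → savjiggowuegbeb.
Rule 4 (final devoicing): /b/ is a voiced obstruent in word-final position, so it devoices to [p]. /savjiggowuegbeb/ → savjiggowuegbep.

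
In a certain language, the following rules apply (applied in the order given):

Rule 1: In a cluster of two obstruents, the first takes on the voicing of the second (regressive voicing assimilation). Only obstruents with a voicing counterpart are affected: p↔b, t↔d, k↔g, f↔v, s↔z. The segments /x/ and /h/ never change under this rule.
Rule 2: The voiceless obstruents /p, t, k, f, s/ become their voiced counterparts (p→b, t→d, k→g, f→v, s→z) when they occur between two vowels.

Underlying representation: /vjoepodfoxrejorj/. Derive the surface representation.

vjoebotfoxrejorj

Rule 1 (regressive voicing assimilation): /d/ precedes the voiceless obstruent /f/, so it devoices to [t] by assimilation. /vjoepodfoxrejorj/ → vjoepotfoxrejorj.
Rule 2 (intervocalic voicing): /p/ is a voiceless obstruent between vowels /e/ and /o/, so it voices to [b]. /vjoepotfoxrejorj/ → vjoebotfoxrejorj.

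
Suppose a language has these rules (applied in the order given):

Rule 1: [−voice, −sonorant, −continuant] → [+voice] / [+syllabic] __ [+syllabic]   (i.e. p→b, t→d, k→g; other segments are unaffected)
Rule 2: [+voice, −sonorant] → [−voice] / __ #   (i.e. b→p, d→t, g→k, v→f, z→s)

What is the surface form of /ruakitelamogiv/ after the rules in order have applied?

ruagidelamogif

Rule 1 (intervocalic voicing): /k/ is a voiceless stop between vowels /a/ and /i/, so it voices to [g]. /t/ is a voiceless stop between vowels /i/ and /e/, so it voices to [d]. /ruakitelamogiv/ → ruagidelamogiv.
Rule 2 (final devoicing): /v/ is a voiced obstruent in word-final position, so it devoices to [f]. /ruagidelamogiv/ → ruagidelamogif.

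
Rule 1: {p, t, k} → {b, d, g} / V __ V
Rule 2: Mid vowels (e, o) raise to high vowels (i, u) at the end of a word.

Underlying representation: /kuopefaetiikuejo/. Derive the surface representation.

kuobefaediigueju

Rule 1 (intervocalic voicing): /p/ is a voiceless stop between vowels /o/ and /e/, so it voices to [b]. /t/ is a voiceless stop between vowels /e/ and /i/, so it voices to [d]. /k/ is a voiceless stop between vowels /i/ and /u/, so it voices to [g]. /kuopefaetiikuejo/ → kuobefaediiguejo.
Rule 2 (final vowel raising): /o/ is a mid vowel in word-final position, so it raises to [u]. /kuobefaediiguejo/ → kuobefaediigueju.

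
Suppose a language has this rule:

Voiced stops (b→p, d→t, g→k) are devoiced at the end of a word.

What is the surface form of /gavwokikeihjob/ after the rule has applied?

/b/ is a voiced stop in word-final position, so it devoices to [p].
Surface form: [gavwokikeihjop].

gavwokikeihjop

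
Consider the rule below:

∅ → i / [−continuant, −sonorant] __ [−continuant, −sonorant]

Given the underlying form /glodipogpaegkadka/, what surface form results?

glodipogipaegikadika

/g/ and /p/ form a stop–stop cluster, so [i] is inserted between them.
/g/ and /k/ form a stop–stop cluster, so [i] is inserted between them.
/d/ and /k/ form a stop–stop cluster, so [i] is inserted between them.
Surface form: [glodipogipaegikadika].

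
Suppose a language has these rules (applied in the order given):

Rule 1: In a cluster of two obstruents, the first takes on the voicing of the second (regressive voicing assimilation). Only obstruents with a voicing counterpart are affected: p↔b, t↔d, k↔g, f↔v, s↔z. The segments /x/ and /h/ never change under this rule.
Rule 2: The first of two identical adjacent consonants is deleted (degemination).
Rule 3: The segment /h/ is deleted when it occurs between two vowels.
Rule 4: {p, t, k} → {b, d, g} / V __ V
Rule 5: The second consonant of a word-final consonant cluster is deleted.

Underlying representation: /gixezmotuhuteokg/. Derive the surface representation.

Rule 1 (regressive voicing assimilation): /k/ precedes the voiced obstruent /g/, so it voices to [g] by assimilation. /gixezmotuhuteokg/ → gixezmotuhuteogg.
Rule 2 (degemination): /gg/ is a geminate; the first /g/ deletes. /gixezmotuhuteogg/ → gixezmotuhuteog.
Rule 3 (intervocalic h-deletion): /h/ occurs between vowels /u/ and /u/, so it deletes. /gixezmotuhuteog/ → gixezmotuuteog.
Rule 4 (intervocalic voicing): /t/ is a voiceless stop between vowels /o/ and /u/, so it voices to [d]. /t/ is a voiceless stop between vowels /u/ and /e/, so it voices to [d]. /gixezmotuuteog/ → gixezmoduudeog.
Rule 5 (final cluster simplification): no segment meets the environment; /gixezmoduudeog/ is unchanged.

gixezmoduudeog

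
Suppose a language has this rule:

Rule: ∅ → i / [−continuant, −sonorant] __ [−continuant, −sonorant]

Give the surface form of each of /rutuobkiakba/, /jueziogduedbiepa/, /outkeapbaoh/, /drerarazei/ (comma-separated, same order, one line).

/rutuobkiakba/: /b/ and /k/ form a stop–stop cluster, so [i] is inserted between them. /k/ and /b/ form a stop–stop cluster, so [i] is inserted between them. → [rutuobikiakiba].
/jueziogduedbiepa/: /g/ and /d/ form a stop–stop cluster, so [i] is inserted between them. /d/ and /b/ form a stop–stop cluster, so [i] is inserted between them. → [jueziogiduedibiepa].
/outkeapbaoh/: /t/ and /k/ form a stop–stop cluster, so [i] is inserted between them. /p/ and /b/ form a stop–stop cluster, so [i] is inserted between them. → [outikeapibaoh].
/drerarazei/: the rule's environment is not met; surfaces unchanged as [drerarazei].

rutuobikiakiba, jueziogiduedibiepa, outikeapibaoh, drerarazei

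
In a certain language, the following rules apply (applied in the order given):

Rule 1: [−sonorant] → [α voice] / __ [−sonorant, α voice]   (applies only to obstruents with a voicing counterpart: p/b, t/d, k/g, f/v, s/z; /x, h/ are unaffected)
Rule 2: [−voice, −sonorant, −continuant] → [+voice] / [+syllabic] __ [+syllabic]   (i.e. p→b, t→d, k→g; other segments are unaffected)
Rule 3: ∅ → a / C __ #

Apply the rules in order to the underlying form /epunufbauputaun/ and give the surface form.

ebunuvbaubudauna

Rule 1 (regressive voicing assimilation): /f/ precedes the voiced obstruent /b/, so it voices to [v] by assimilation. /epunufbauputaun/ → epunuvbauputaun.
Rule 2 (intervocalic voicing): /p/ is a voiceless stop between vowels /e/ and /u/, so it voices to [b]. /p/ is a voiceless stop between vowels /u/ and /u/, so it voices to [b]. /t/ is a voiceless stop between vowels /u/ and /a/, so it voices to [d]. /epunuvbauputaun/ → ebunuvbaubudaun.
Rule 3 (final a-epenthesis): the form ends in the consonant /n/, so [a] is inserted word-finally. /ebunuvbaubudaun/ → ebunuvbaubudauna.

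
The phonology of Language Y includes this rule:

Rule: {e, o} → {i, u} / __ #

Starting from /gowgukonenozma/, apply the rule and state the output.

gowgukonenozma

No segment of /gowgukonenozma/ meets the structural description of the rule, so the form surfaces unchanged.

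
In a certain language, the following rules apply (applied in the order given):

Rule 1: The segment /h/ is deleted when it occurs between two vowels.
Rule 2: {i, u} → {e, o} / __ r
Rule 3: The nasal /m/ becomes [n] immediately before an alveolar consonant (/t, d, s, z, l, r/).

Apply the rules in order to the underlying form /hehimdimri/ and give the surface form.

Rule 1 (intervocalic h-deletion): /h/ occurs between vowels /e/ and /i/, so it deletes. /hehimdimri/ → heimdimri.
Rule 2 (pre-rhotic lowering): no segment meets the environment; /heimdimri/ is unchanged.
Rule 3 (nasal place assimilation): /m/ precedes the alveolar consonant /d/, so it assimilates in place to [n]. /m/ precedes the alveolar consonant /r/, so it assimilates in place to [n]. /heimdimri/ → heindinri.

heindinri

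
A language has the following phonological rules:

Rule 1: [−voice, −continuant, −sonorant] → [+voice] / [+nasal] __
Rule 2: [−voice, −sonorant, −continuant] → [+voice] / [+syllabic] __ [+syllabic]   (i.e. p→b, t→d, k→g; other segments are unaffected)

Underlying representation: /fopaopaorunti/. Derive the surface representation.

fobaobaorundi

Rule 1 (post-nasal voicing): /t/ is a voiceless stop immediately after the nasal /n/, so it voices to [d]. /fopaopaorunti/ → fopaopaorundi.
Rule 2 (intervocalic voicing): /p/ is a voiceless stop between vowels /o/ and /a/, so it voices to [b]. /p/ is a voiceless stop between vowels /o/ and /a/, so it voices to [b]. /fopaopaorundi/ → fobaobaorundi.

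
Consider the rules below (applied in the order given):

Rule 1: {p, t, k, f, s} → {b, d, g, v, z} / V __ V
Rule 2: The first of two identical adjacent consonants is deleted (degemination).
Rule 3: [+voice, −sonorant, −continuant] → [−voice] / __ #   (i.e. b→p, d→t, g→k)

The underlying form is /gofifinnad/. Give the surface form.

Rule 1 (intervocalic voicing): /f/ is a voiceless obstruent between vowels /o/ and /i/, so it voices to [v]. /f/ is a voiceless obstruent between vowels /i/ and /i/, so it voices to [v]. /gofifinnad/ → govivinnad.
Rule 2 (degemination): /nn/ is a geminate; the first /n/ deletes. /govivinnad/ → govivinad.
Rule 3 (final devoicing): /d/ is a voiced stop in word-final position, so it devoices to [t]. /govivinad/ → govivinat.

govivinat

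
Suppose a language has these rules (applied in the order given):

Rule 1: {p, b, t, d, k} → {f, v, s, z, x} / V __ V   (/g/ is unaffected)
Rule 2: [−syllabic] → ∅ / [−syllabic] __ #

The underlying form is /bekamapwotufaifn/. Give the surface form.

Rule 1 (intervocalic spirantization): /k/ is a stop between vowels /e/ and /a/, so it spirantizes to the fricative [x]. /t/ is a stop between vowels /o/ and /u/, so it spirantizes to the fricative [s]. /bekamapwotufaifn/ → bexamapwosufaifn.
Rule 2 (final cluster simplification): /n/ is the second consonant of a word-final cluster /fn/, so it deletes. /bexamapwosufaifn/ → bexamapwosufaif.

bexamapwosufaif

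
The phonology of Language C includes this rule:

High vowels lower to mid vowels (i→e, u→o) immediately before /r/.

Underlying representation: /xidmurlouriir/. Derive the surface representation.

/u/ is a high vowel immediately before /r/, so it lowers to [o].
/u/ is a high vowel immediately before /r/, so it lowers to [o].
/i/ is a high vowel immediately before /r/, so it lowers to [e].
Surface form: [xidmorloorier].

xidmorloorier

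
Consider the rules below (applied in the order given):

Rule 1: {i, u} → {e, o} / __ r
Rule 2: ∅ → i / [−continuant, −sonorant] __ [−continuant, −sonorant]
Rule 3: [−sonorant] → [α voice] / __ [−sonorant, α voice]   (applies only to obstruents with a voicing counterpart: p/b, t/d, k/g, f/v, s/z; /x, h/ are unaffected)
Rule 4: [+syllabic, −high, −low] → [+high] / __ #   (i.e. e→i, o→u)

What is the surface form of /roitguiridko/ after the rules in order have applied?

Rule 1 (pre-rhotic lowering): /i/ is a high vowel immediately before /r/, so it lowers to [e]. /roitguiridko/ → roitgueridko.
Rule 2 (stop-cluster i-epenthesis): /t/ and /g/ form a stop–stop cluster, so [i] is inserted between them. /d/ and /k/ form a stop–stop cluster, so [i] is inserted between them. /roitgueridko/ → roitigueridiko.
Rule 3 (regressive voicing assimilation): no segment meets the environment; /roitigueridiko/ is unchanged.
Rule 4 (final vowel raising): /o/ is a mid vowel in word-final position, so it raises to [u]. /roitigueridiko/ → roitigueridiku.

roitigueridiku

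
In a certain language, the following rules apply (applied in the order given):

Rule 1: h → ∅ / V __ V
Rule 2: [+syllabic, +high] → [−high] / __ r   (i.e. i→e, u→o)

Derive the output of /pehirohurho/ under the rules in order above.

peeroorho

Rule 1 (intervocalic h-deletion): /h/ occurs between vowels /e/ and /i/, so it deletes. /h/ occurs between vowels /o/ and /u/, so it deletes. /pehirohurho/ → peirourho.
Rule 2 (pre-rhotic lowering): /i/ is a high vowel immediately before /r/, so it lowers to [e]. /u/ is a high vowel immediately before /r/, so it lowers to [o]. /peirourho/ → peeroorho.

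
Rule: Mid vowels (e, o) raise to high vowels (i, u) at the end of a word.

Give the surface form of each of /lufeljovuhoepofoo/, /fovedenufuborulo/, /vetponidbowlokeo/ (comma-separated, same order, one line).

/lufeljovuhoepofoo/: /o/ is a mid vowel in word-final position, so it raises to [u]. → [lufeljovuhoepofou].
/fovedenufuborulo/: /o/ is a mid vowel in word-final position, so it raises to [u]. → [fovedenufuborulu].
/vetponidbowlokeo/: /o/ is a mid vowel in word-final position, so it raises to [u]. → [vetponidbowlokeu].

lufeljovuhoepofou, fovedenufuborulu, vetponidbowlokeu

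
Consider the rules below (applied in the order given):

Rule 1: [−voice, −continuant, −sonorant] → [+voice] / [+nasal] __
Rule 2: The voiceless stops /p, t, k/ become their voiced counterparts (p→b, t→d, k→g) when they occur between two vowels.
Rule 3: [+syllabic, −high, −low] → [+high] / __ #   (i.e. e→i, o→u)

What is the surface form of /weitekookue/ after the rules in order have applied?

weidegoogui

Rule 1 (post-nasal voicing): no segment meets the environment; /weitekookue/ is unchanged.
Rule 2 (intervocalic voicing): /t/ is a voiceless stop between vowels /i/ and /e/, so it voices to [d]. /k/ is a voiceless stop between vowels /e/ and /o/, so it voices to [g]. /k/ is a voiceless stop between vowels /o/ and /u/, so it voices to [g]. /weitekookue/ → weidegoogue.
Rule 3 (final vowel raising): /e/ is a mid vowel in word-final position, so it raises to [i]. /weidegoogue/ → weidegoogui.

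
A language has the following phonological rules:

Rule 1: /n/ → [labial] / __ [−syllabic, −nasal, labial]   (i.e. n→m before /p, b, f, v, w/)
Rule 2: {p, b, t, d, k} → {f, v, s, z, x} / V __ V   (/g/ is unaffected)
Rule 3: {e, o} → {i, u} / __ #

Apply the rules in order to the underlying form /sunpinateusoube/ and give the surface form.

sumpinaseusouvi

Rule 1 (nasal place assimilation): /n/ precedes the labial consonant /p/, so it assimilates in place to [m]. /sunpinateusoube/ → sumpinateusoube.
Rule 2 (intervocalic spirantization): /t/ is a stop between vowels /a/ and /e/, so it spirantizes to the fricative [s]. /b/ is a stop between vowels /u/ and /e/, so it spirantizes to the fricative [v]. /sumpinateusoube/ → sumpinaseusouve.
Rule 3 (final vowel raising): /e/ is a mid vowel in word-final position, so it raises to [i]. /sumpinaseusouve/ → sumpinaseusouvi.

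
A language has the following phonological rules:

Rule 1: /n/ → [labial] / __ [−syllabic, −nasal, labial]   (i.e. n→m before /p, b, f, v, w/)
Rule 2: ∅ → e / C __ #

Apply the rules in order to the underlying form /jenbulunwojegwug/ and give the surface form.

jembulumwojegwuge

Rule 1 (nasal place assimilation): /n/ precedes the labial consonant /b/, so it assimilates in place to [m]. /n/ precedes the labial consonant /w/, so it assimilates in place to [m]. /jenbulunwojegwug/ → jembulumwojegwug.
Rule 2 (final e-epenthesis): the form ends in the consonant /g/, so [e] is inserted word-finally. /jembulumwojegwug/ → jembulumwojegwuge.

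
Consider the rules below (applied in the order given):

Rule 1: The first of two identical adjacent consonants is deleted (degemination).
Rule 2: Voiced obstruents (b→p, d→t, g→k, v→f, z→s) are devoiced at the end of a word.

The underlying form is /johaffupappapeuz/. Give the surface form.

johafupapapeus

Rule 1 (degemination): /ff/ is a geminate; the first /f/ deletes. /pp/ is a geminate; the first /p/ deletes. /johaffupappapeuz/ → johafupapapeuz.
Rule 2 (final devoicing): /z/ is a voiced obstruent in word-final position, so it devoices to [s]. /johafupapapeuz/ → johafupapapeus.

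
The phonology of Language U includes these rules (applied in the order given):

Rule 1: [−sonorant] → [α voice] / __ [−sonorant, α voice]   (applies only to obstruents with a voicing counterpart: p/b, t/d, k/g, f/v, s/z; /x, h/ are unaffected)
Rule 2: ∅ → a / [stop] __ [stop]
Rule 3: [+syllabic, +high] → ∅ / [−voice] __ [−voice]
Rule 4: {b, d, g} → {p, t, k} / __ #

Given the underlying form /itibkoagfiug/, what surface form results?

Rule 1 (regressive voicing assimilation): /b/ precedes the voiceless obstruent /k/, so it devoices to [p] by assimilation. /g/ precedes the voiceless obstruent /f/, so it devoices to [k] by assimilation. /itibkoagfiug/ → itipkoakfiug.
Rule 2 (stop-cluster a-epenthesis): /p/ and /k/ form a stop–stop cluster, so [a] is inserted between them. /itipkoakfiug/ → itipakoakfiug.
Rule 3 (high vowel syncope): /i/ is a high vowel flanked by voiceless consonants /t/ and /p/, so it deletes. /itipakoakfiug/ → itpakoakfiug.
Rule 4 (final devoicing): /g/ is a voiced stop in word-final position, so it devoices to [k]. /itpakoakfiug/ → itpakoakfiuk.

itpakoakfiuk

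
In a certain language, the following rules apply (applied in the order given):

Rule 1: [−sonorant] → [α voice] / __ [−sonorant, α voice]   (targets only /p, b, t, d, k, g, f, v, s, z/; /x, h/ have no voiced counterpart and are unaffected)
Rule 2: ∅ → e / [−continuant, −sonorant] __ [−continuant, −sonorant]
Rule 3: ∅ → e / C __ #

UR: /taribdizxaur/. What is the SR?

Rule 1 (regressive voicing assimilation): /z/ precedes the voiceless obstruent /x/, so it devoices to [s] by assimilation. /taribdizxaur/ → taribdisxaur.
Rule 2 (stop-cluster e-epenthesis): /b/ and /d/ form a stop–stop cluster, so [e] is inserted between them. /taribdisxaur/ → taribedisxaur.
Rule 3 (final e-epenthesis): the form ends in the consonant /r/, so [e] is inserted word-finally. /taribedisxaur/ → taribedisxaure.

taribedisxaure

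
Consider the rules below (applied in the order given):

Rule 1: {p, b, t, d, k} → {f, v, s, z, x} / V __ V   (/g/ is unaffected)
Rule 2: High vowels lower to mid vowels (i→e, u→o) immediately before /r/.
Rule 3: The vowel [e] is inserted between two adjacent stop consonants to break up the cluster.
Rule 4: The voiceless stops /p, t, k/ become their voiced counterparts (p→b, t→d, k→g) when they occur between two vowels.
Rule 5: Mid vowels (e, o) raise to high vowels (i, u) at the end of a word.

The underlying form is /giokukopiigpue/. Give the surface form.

gioxuxofiigebui

Rule 1 (intervocalic spirantization): /k/ is a stop between vowels /o/ and /u/, so it spirantizes to the fricative [x]. /k/ is a stop between vowels /u/ and /o/, so it spirantizes to the fricative [x]. /p/ is a stop between vowels /o/ and /i/, so it spirantizes to the fricative [f]. /giokukopiigpue/ → gioxuxofiigpue.
Rule 2 (pre-rhotic lowering): no segment meets the environment; /gioxuxofiigpue/ is unchanged.
Rule 3 (stop-cluster e-epenthesis): /g/ and /p/ form a stop–stop cluster, so [e] is inserted between them. /gioxuxofiigpue/ → gioxuxofiigepue.
Rule 4 (intervocalic voicing): /p/ is a voiceless stop between vowels /e/ and /u/, so it voices to [b]. /gioxuxofiigepue/ → gioxuxofiigebue.
Rule 5 (final vowel raising): /e/ is a mid vowel in word-final position, so it raises to [i]. /gioxuxofiigebue/ → gioxuxofiigebui.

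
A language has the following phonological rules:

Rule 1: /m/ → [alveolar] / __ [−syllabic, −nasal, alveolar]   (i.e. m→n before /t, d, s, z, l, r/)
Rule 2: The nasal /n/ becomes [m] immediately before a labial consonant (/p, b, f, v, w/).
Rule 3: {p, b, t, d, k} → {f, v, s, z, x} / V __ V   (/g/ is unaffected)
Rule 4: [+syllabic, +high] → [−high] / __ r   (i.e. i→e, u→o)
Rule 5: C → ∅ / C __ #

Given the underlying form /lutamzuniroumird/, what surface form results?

lusanzuneroumer

Rule 1 (nasal place assimilation): /m/ precedes the alveolar consonant /z/, so it assimilates in place to [n]. /lutamzuniroumird/ → lutanzuniroumird.
Rule 2 (nasal place assimilation): no segment meets the environment; /lutanzuniroumird/ is unchanged.
Rule 3 (intervocalic spirantization): /t/ is a stop between vowels /u/ and /a/, so it spirantizes to the fricative [s]. /lutanzuniroumird/ → lusanzuniroumird.
Rule 4 (pre-rhotic lowering): /i/ is a high vowel immediately before /r/, so it lowers to [e]. /i/ is a high vowel immediately before /r/, so it lowers to [e]. /lusanzuniroumird/ → lusanzuneroumerd.
Rule 5 (final cluster simplification): /d/ is the second consonant of a word-final cluster /rd/, so it deletes. /lusanzuneroumerd/ → lusanzuneroumer.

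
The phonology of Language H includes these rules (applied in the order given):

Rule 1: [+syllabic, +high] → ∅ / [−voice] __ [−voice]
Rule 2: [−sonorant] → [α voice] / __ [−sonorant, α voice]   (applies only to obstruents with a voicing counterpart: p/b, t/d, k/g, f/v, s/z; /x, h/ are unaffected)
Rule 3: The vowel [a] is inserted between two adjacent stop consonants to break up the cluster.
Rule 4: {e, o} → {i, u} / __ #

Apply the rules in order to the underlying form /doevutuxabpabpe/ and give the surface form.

Rule 1 (high vowel syncope): /u/ is a high vowel flanked by voiceless consonants /t/ and /x/, so it deletes. /doevutuxabpabpe/ → doevutxabpabpe.
Rule 2 (regressive voicing assimilation): /b/ precedes the voiceless obstruent /p/, so it devoices to [p] by assimilation. /b/ precedes the voiceless obstruent /p/, so it devoices to [p] by assimilation. /doevutxabpabpe/ → doevutxappappe.
Rule 3 (stop-cluster a-epenthesis): /p/ and /p/ form a stop–stop cluster, so [a] is inserted between them. /p/ and /p/ form a stop–stop cluster, so [a] is inserted between them. /doevutxappappe/ → doevutxapapapape.
Rule 4 (final vowel raising): /e/ is a mid vowel in word-final position, so it raises to [i]. /doevutxapapapape/ → doevutxapapapapi.

doevutxapapapapi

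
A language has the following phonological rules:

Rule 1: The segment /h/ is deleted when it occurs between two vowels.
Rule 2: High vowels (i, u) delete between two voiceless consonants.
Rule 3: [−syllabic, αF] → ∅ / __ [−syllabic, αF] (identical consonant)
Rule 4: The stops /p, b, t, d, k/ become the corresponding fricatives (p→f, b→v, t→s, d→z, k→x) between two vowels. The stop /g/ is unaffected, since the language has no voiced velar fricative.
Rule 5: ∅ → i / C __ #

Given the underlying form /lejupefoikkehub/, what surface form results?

Rule 1 (intervocalic h-deletion): /h/ occurs between vowels /e/ and /u/, so it deletes. /lejupefoikkehub/ → lejupefoikkeub.
Rule 2 (high vowel syncope): no segment meets the environment; /lejupefoikkeub/ is unchanged.
Rule 3 (degemination): /kk/ is a geminate; the first /k/ deletes. /lejupefoikkeub/ → lejupefoikeub.
Rule 4 (intervocalic spirantization): /p/ is a stop between vowels /u/ and /e/, so it spirantizes to the fricative [f]. /k/ is a stop between vowels /i/ and /e/, so it spirantizes to the fricative [x]. /lejupefoikeub/ → lejufefoixeub.
Rule 5 (final i-epenthesis): the form ends in the consonant /b/, so [i] is inserted word-finally. /lejufefoixeub/ → lejufefoixeubi.

lejufefoixeubi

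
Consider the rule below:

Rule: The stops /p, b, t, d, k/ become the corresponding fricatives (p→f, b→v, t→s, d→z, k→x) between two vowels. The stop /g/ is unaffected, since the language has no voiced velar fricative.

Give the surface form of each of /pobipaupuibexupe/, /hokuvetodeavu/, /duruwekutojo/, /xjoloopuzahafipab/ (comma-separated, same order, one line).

/pobipaupuibexupe/: /b/ is a stop between vowels /o/ and /i/, so it spirantizes to the fricative [v]. /p/ is a stop between vowels /i/ and /a/, so it spirantizes to the fricative [f]. /p/ is a stop between vowels /u/ and /u/, so it spirantizes to the fricative [f]. /b/ is a stop between vowels /i/ and /e/, so it spirantizes to the fricative [v]. /p/ is a stop between vowels /u/ and /e/, so it spirantizes to the fricative [f]. → [povifaufuivexufe].
/hokuvetodeavu/: /k/ is a stop between vowels /o/ and /u/, so it spirantizes to the fricative [x]. /t/ is a stop between vowels /e/ and /o/, so it spirantizes to the fricative [s]. /d/ is a stop between vowels /o/ and /e/, so it spirantizes to the fricative [z]. → [hoxuvesozeavu].
/duruwekutojo/: /k/ is a stop between vowels /e/ and /u/, so it spirantizes to the fricative [x]. /t/ is a stop between vowels /u/ and /o/, so it spirantizes to the fricative [s]. → [duruwexusojo].
/xjoloopuzahafipab/: /p/ is a stop between vowels /o/ and /u/, so it spirantizes to the fricative [f]. /p/ is a stop between vowels /i/ and /a/, so it spirantizes to the fricative [f]. → [xjoloofuzahafifab].

povifaufuivexufe, hoxuvesozeavu, duruwexusojo, xjoloofuzahafifab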